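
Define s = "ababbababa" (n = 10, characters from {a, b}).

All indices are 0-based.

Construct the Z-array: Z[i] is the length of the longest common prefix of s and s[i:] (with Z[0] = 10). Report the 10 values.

[10, 0, 2, 0, 0, 4, 0, 3, 0, 1]

Z[0]=10
i=1: fresh scan; Z[1]=0
i=2: fresh scan; Z[2]=2 grow→box=[2,4)
i=3: min(r-i=1, Z[1]=0)=0; Z[3]=0
i=4: fresh scan; Z[4]=0
i=5: fresh scan; Z[5]=4 grow→box=[5,9)
i=6: min(r-i=3, Z[1]=0)=0; Z[6]=0
i=7: min(r-i=2, Z[2]=2)=2; Z[7]=3 grow→box=[7,10)
i=8: min(r-i=2, Z[1]=0)=0; Z[8]=0
i=9: min(r-i=1, Z[2]=2)=1; Z[9]=1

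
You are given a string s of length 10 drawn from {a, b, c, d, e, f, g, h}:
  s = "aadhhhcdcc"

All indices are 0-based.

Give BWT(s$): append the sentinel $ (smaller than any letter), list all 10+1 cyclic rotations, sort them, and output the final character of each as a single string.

rank  rotation     last
    0  $aadhhhcdcc  c
    1  aadhhhcdcc$  $
    2  adhhhcdcc$a  a
    3  c$aadhhhcdc  c
    4  cc$aadhhhcd  d
    5  cdcc$aadhhh  h
    6  dcc$aadhhhc  c
    7  dhhhcdcc$aa  a
    8  hcdcc$aadhh  h
    9  hhcdcc$aadh  h
   10  hhhcdcc$aad  d

c$acdhcahhd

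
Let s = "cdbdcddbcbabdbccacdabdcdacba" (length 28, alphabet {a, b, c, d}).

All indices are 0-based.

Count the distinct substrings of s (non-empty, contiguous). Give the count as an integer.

361

rank | idx | suffix
   0 |  27 | a
   1 |  10 | abdbccacdabdcdacba
   2 |  19 | abdcdacba
   3 |  24 | acba
   4 |  16 | acdabdcdacba
   5 |  26 | ba
   6 |   9 | babdbccacdabdcdacba
   7 |   7 | bcbabdbccacdabdcdacba
   8 |  13 | bccacdabdcdacba
   9 |  11 | bdbccacdabdcdacba
  10 |  20 | bdcdacba
  11 |   2 | bdcddbcbabdbccacdabdcdacba
  12 |  15 | cacdabdcdacba
  13 |  25 | cba
  14 |   8 | cbabdbccacdabdcdacba
  15 |  14 | ccacdabdcdacba
  16 |  17 | cdabdcdacba
  17 |  22 | cdacba
  18 |   0 | cdbdcddbcbabdbccacdabdcdacba
  19 |   4 | cddbcbabdbccacdabdcdacba
  20 |  18 | dabdcdacba
  21 |  23 | dacba
  22 |   6 | dbcbabdbccacdabdcdacba
  23 |  12 | dbccacdabdcdacba
  24 |   1 | dbdcddbcbabdbccacdabdcdacba
  25 |  21 | dcdacba
  26 |   3 | dcddbcbabdbccacdabdcdacba
  27 |   5 | ddbcbabdbccacdabdcdacba

SA = [27, 10, 19, 24, 16, 26, 9, 7, 13, 11, 20, 2, 15, 25, 8, 14, 17, 22, 0, 4, 18, 23, 6, 12, 1, 21, 3, 5]
[i] adj suffixes → lcp
  [1] 27/10 → 1 ('a')
  [2] 10/19 → 3 ('abd')
  [3] 19/24 → 1 ('a')
  [4] 24/16 → 2 ('ac')
  [5] 16/26 → 0 ('')
  [6] 26/9 → 2 ('ba')
  [7] 9/7 → 1 ('b')
  [8] 7/13 → 2 ('bc')
  [9] 13/11 → 1 ('b')
  [10] 11/20 → 2 ('bd')
  [11] 20/2 → 4 ('bdcd')
  [12] 2/15 → 0 ('')
  [13] 15/25 → 1 ('c')
  [14] 25/8 → 3 ('cba')
  [15] 8/14 → 1 ('c')
  [16] 14/17 → 1 ('c')
  [17] 17/22 → 3 ('cda')
  [18] 22/0 → 2 ('cd')
  [19] 0/4 → 2 ('cd')
  [20] 4/18 → 0 ('')
  [21] 18/23 → 2 ('da')
  [22] 23/6 → 1 ('d')
  [23] 6/12 → 3 ('dbc')
  [24] 12/1 → 2 ('db')
  [25] 1/21 → 1 ('d')
  [26] 21/3 → 3 ('dcd')
  [27] 3/5 → 1 ('d')

n(n+1)/2 = 28·29/2 = 406
Σ LCP = 0 + 1 + 3 + 1 + 2 + 0 + 2 + 1 + 2 + 1 + 2 + 4 + 0 + 1 + 3 + 1 + 1 + 3 + 2 + 2 + 0 + 2 + 1 + 3 + 2 + 1 + 3 + 1 = 45
distinct = 406 − 45 = 361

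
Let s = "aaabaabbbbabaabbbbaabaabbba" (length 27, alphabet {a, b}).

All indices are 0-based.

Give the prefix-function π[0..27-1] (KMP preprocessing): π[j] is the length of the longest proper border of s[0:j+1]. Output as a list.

π[0] = 0
j=1 s[j]='a': π[1]=1 (border 'a')
j=2 s[j]='a': π[2]=2 (border 'aa')
j=3 s[j]='b': k: 2→1→0; π[3]=0 (border '')
j=4 s[j]='a': π[4]=1 (border 'a')
j=5 s[j]='a': π[5]=2 (border 'aa')
j=6 s[j]='b': k: 2→1→0; π[6]=0 (border '')
j=7 s[j]='b': π[7]=0 (border '')
j=8 s[j]='b': π[8]=0 (border '')
j=9 s[j]='b': π[9]=0 (border '')
j=10 s[j]='a': π[10]=1 (border 'a')
j=11 s[j]='b': k: 1→0; π[11]=0 (border '')
j=12 s[j]='a': π[12]=1 (border 'a')
j=13 s[j]='a': π[13]=2 (border 'aa')
j=14 s[j]='b': k: 2→1→0; π[14]=0 (border '')
j=15 s[j]='b': π[15]=0 (border '')
j=16 s[j]='b': π[16]=0 (border '')
j=17 s[j]='b': π[17]=0 (border '')
j=18 s[j]='a': π[18]=1 (border 'a')
j=19 s[j]='a': π[19]=2 (border 'aa')
j=20 s[j]='b': k: 2→1→0; π[20]=0 (border '')
j=21 s[j]='a': π[21]=1 (border 'a')
j=22 s[j]='a': π[22]=2 (border 'aa')
j=23 s[j]='b': k: 2→1→0; π[23]=0 (border '')
j=24 s[j]='b': π[24]=0 (border '')
j=25 s[j]='b': π[25]=0 (border '')
j=26 s[j]='a': π[26]=1 (border 'a')

[0, 1, 2, 0, 1, 2, 0, 0, 0, 0, 1, 0, 1, 2, 0, 0, 0, 0, 1, 2, 0, 1, 2, 0, 0, 0, 1]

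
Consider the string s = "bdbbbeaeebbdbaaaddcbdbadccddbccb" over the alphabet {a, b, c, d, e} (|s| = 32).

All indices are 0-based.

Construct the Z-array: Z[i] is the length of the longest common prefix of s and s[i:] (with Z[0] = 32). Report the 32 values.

Z[0]=32
i=1: fresh scan; Z[1]=0
i=2: fresh scan; Z[2]=1 extend→box=[2,3)
i=3: fresh scan; Z[3]=1 extend→box=[3,4)
i=4: fresh scan; Z[4]=1 extend→box=[4,5)
i=5: fresh scan; Z[5]=0
i=6: fresh scan; Z[6]=0
i=7: fresh scan; Z[7]=0
i=8: fresh scan; Z[8]=0
i=9: fresh scan; Z[9]=1 extend→box=[9,10)
i=10: fresh scan; Z[10]=3 extend→box=[10,13)
i=11: min(r-i=2, Z[1]=0)=0; Z[11]=0
i=12: min(r-i=1, Z[2]=1)=1; Z[12]=1
i=13: fresh scan; Z[13]=0
i=14: fresh scan; Z[14]=0
i=15: fresh scan; Z[15]=0
i=16: fresh scan; Z[16]=0
i=17: fresh scan; Z[17]=0
i=18: fresh scan; Z[18]=0
i=19: fresh scan; Z[19]=3 extend→box=[19,22)
i=20: min(r-i=2, Z[1]=0)=0; Z[20]=0
i=21: min(r-i=1, Z[2]=1)=1; Z[21]=1
i=22: fresh scan; Z[22]=0
i=23: fresh scan; Z[23]=0
i=24: fresh scan; Z[24]=0
i=25: fresh scan; Z[25]=0
i=26: fresh scan; Z[26]=0
i=27: fresh scan; Z[27]=0
i=28: fresh scan; Z[28]=1 extend→box=[28,29)
i=29: fresh scan; Z[29]=0
i=30: fresh scan; Z[30]=0
i=31: fresh scan; Z[31]=1 extend→box=[31,32)

[32, 0, 1, 1, 1, 0, 0, 0, 0, 1, 3, 0, 1, 0, 0, 0, 0, 0, 0, 3, 0, 1, 0, 0, 0, 0, 0, 0, 1, 0, 0, 1]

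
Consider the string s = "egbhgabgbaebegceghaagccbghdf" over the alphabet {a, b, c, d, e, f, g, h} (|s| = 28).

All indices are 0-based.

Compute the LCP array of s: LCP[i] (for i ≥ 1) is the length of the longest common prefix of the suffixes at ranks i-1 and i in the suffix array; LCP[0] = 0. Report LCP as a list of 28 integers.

rank→(start, suffix):
  0 → (18, 'aagccbghdf')
  1 → (5, 'abgbaebegceghaagccbghdf')
  2 → (9, 'aebegceghaagccbghdf')
  3 → (19, 'agccbghdf')
  4 → (8, 'baebegceghaagccbghdf')
  5 → (11, 'begceghaagccbghdf')
  6 → (6, 'bgbaebegceghaagccbghdf')
  7 → (23, 'bghdf')
  8 → (2, 'bhgabgbaebegceghaagccbghdf')
  9 → (22, 'cbghdf')
  10 → (21, 'ccbghdf')
  11 → (14, 'ceghaagccbghdf')
  12 → (26, 'df')
  13 → (10, 'ebegceghaagccbghdf')
  14 → (0, 'egbhgabgbaebegceghaagccbghdf')
  15 → (12, 'egceghaagccbghdf')
  16 → (15, 'eghaagccbghdf')
  17 → (27, 'f')
  18 → (4, 'gabgbaebegceghaagccbghdf')
  19 → (7, 'gbaebegceghaagccbghdf')
  20 → (1, 'gbhgabgbaebegceghaagccbghdf')
  21 → (20, 'gccbghdf')
  22 → (13, 'gceghaagccbghdf')
  23 → (16, 'ghaagccbghdf')
  24 → (24, 'ghdf')
  25 → (17, 'haagccbghdf')
  26 → (25, 'hdf')
  27 → (3, 'hgabgbaebegceghaagccbghdf')

SA = [18, 5, 9, 19, 8, 11, 6, 23, 2, 22, 21, 14, 26, 10, 0, 12, 15, 27, 4, 7, 1, 20, 13, 16, 24, 17, 25, 3]
i: (SA[i-1],SA[i]) lcp shared
  1: (18,5) 1 'a'
  2: (5,9) 1 'a'
  3: (9,19) 1 'a'
  4: (19,8) 0 ''
  5: (8,11) 1 'b'
  6: (11,6) 1 'b'
  7: (6,23) 2 'bg'
  8: (23,2) 1 'b'
  9: (2,22) 0 ''
  10: (22,21) 1 'c'
  11: (21,14) 1 'c'
  12: (14,26) 0 ''
  13: (26,10) 0 ''
  14: (10,0) 1 'e'
  15: (0,12) 2 'eg'
  16: (12,15) 2 'eg'
  17: (15,27) 0 ''
  18: (27,4) 0 ''
  19: (4,7) 1 'g'
  20: (7,1) 2 'gb'
  21: (1,20) 1 'g'
  22: (20,13) 2 'gc'
  23: (13,16) 1 'g'
  24: (16,24) 2 'gh'
  25: (24,17) 0 ''
  26: (17,25) 1 'h'
  27: (25,3) 1 'h'

[0, 1, 1, 1, 0, 1, 1, 2, 1, 0, 1, 1, 0, 0, 1, 2, 2, 0, 0, 1, 2, 1, 2, 1, 2, 0, 1, 1]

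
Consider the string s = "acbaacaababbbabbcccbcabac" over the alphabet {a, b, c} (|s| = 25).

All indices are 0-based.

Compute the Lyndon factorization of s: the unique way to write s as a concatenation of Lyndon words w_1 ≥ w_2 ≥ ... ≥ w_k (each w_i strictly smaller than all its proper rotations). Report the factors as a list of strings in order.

emit factor 1: 'acb' (i=0, period=3)
emit factor 2: 'aac' (i=3, period=3)
emit factor 3: 'aababbbabbcccbcabac' (i=6, period=19)

["acb", "aac", "aababbbabbcccbcabac"]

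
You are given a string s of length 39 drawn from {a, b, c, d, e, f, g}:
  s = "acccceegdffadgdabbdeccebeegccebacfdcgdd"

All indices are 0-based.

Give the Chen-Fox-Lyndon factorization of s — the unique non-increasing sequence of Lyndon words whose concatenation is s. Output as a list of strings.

emit factor 1: 'acccceegdffadgd' (i=0, period=15)
emit factor 2: 'abbdeccebeegccebacfdcgdd' (i=15, period=24)

["acccceegdffadgd", "abbdeccebeegccebacfdcgdd"]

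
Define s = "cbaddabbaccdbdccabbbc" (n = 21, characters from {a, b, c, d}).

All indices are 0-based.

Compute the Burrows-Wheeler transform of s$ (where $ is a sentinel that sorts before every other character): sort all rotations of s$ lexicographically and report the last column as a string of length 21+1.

rank  rotation                last
    0  $cbaddabbaccdbdccabbbc  c
    1  abbaccdbdccabbbc$cbadd  d
    2  abbbc$cbaddabbaccdbdcc  c
    3  accdbdccabbbc$cbaddabb  b
    4  addabbaccdbdccabbbc$cb  b
    5  baccdbdccabbbc$cbaddab  b
    6  baddabbaccdbdccabbbc$c  c
    7  bbaccdbdccabbbc$cbadda  a
    8  bbbc$cbaddabbaccdbdcca  a
    9  bbc$cbaddabbaccdbdccab  b
   10  bc$cbaddabbaccdbdccabb  b
   11  bdccabbbc$cbaddabbaccd  d
   12  c$cbaddabbaccdbdccabbb  b
   13  cabbbc$cbaddabbaccdbdc  c
   14  cbaddabbaccdbdccabbbc$  $
   15  ccabbbc$cbaddabbaccdbd  d
   16  ccdbdccabbbc$cbaddabba  a
   17  cdbdccabbbc$cbaddabbac  c
   18  dabbaccdbdccabbbc$cbad  d
   19  dbdccabbbc$cbaddabbacc  c
   20  dccabbbc$cbaddabbaccdb  b
   21  ddabbaccdbdccabbbc$cba  a

cdcbbbcaabbdbc$dacdcba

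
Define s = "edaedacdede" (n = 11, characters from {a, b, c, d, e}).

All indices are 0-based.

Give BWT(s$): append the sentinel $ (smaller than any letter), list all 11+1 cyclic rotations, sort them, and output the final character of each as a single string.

rank  rotation      last
    0  $edaedacdede  e
    1  acdede$edaed  d
    2  aedacdede$ed  d
    3  cdede$edaeda  a
    4  dacdede$edae  e
    5  daedacdede$e  e
    6  de$edaedacde  e
    7  dede$edaedac  c
    8  e$edaedacded  d
    9  edacdede$eda  a
   10  edaedacdede$  $
   11  ede$edaedacd  d

eddaeeecda$d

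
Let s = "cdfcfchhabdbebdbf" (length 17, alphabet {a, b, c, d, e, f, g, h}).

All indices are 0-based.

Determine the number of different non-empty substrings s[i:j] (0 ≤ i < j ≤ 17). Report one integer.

sorted suffixes:
  #0 SA[0]=8  'abdbebdbf'
  #1 SA[1]=9  'bdbebdbf'
  #2 SA[2]=13  'bdbf'
  #3 SA[3]=11  'bebdbf'
  #4 SA[4]=15  'bf'
  #5 SA[5]=0  'cdfcfchhabdbebdbf'
  #6 SA[6]=3  'cfchhabdbebdbf'
  #7 SA[7]=5  'chhabdbebdbf'
  #8 SA[8]=10  'dbebdbf'
  #9 SA[9]=14  'dbf'
  #10 SA[10]=1  'dfcfchhabdbebdbf'
  #11 SA[11]=12  'ebdbf'
  #12 SA[12]=16  'f'
  #13 SA[13]=2  'fcfchhabdbebdbf'
  #14 SA[14]=4  'fchhabdbebdbf'
  #15 SA[15]=7  'habdbebdbf'
  #16 SA[16]=6  'hhabdbebdbf'

SA = [8, 9, 13, 11, 15, 0, 3, 5, 10, 14, 1, 12, 16, 2, 4, 7, 6]
[i] adj suffixes → lcp
  [1] 8/9 → 0 ('')
  [2] 9/13 → 3 ('bdb')
  [3] 13/11 → 1 ('b')
  [4] 11/15 → 1 ('b')
  [5] 15/0 → 0 ('')
  [6] 0/3 → 1 ('c')
  [7] 3/5 → 1 ('c')
  [8] 5/10 → 0 ('')
  [9] 10/14 → 2 ('db')
  [10] 14/1 → 1 ('d')
  [11] 1/12 → 0 ('')
  [12] 12/16 → 0 ('')
  [13] 16/2 → 1 ('f')
  [14] 2/4 → 2 ('fc')
  [15] 4/7 → 0 ('')
  [16] 7/6 → 1 ('h')

n(n+1)/2 = 17·18/2 = 153
Σ LCP = 0 + 0 + 3 + 1 + 1 + 0 + 1 + 1 + 0 + 2 + 1 + 0 + 0 + 1 + 2 + 0 + 1 = 14
distinct = 153 − 14 = 139

139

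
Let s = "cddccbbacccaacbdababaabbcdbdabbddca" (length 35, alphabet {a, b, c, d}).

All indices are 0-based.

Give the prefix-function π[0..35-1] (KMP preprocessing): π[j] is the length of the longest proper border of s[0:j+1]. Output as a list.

π[0] = 0
j=1 s[j]='d': π[1]=0 (border '')
j=2 s[j]='d': π[2]=0 (border '')
j=3 s[j]='c': π[3]=1 (border 'c')
j=4 s[j]='c': k: 1→0; π[4]=1 (border 'c')
j=5 s[j]='b': k: 1→0; π[5]=0 (border '')
j=6 s[j]='b': π[6]=0 (border '')
j=7 s[j]='a': π[7]=0 (border '')
j=8 s[j]='c': π[8]=1 (border 'c')
j=9 s[j]='c': k: 1→0; π[9]=1 (border 'c')
j=10 s[j]='c': k: 1→0; π[10]=1 (border 'c')
j=11 s[j]='a': k: 1→0; π[11]=0 (border '')
j=12 s[j]='a': π[12]=0 (border '')
j=13 s[j]='c': π[13]=1 (border 'c')
j=14 s[j]='b': k: 1→0; π[14]=0 (border '')
j=15 s[j]='d': π[15]=0 (border '')
j=16 s[j]='a': π[16]=0 (border '')
j=17 s[j]='b': π[17]=0 (border '')
j=18 s[j]='a': π[18]=0 (border '')
j=19 s[j]='b': π[19]=0 (border '')
j=20 s[j]='a': π[20]=0 (border '')
j=21 s[j]='a': π[21]=0 (border '')
j=22 s[j]='b': π[22]=0 (border '')
j=23 s[j]='b': π[23]=0 (border '')
j=24 s[j]='c': π[24]=1 (border 'c')
j=25 s[j]='d': π[25]=2 (border 'cd')
j=26 s[j]='b': k: 2→0; π[26]=0 (border '')
j=27 s[j]='d': π[27]=0 (border '')
j=28 s[j]='a': π[28]=0 (border '')
j=29 s[j]='b': π[29]=0 (border '')
j=30 s[j]='b': π[30]=0 (border '')
j=31 s[j]='d': π[31]=0 (border '')
j=32 s[j]='d': π[32]=0 (border '')
j=33 s[j]='c': π[33]=1 (border 'c')
j=34 s[j]='a': k: 1→0; π[34]=0 (border '')

[0, 0, 0, 1, 1, 0, 0, 0, 1, 1, 1, 0, 0, 1, 0, 0, 0, 0, 0, 0, 0, 0, 0, 0, 1, 2, 0, 0, 0, 0, 0, 0, 0, 1, 0]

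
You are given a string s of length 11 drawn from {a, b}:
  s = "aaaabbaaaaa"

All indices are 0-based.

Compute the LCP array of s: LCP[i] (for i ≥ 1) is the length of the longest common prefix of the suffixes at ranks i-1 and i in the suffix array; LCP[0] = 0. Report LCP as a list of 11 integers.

rank | idx | suffix
   0 |  10 | a
   1 |   9 | aa
   2 |   8 | aaa
   3 |   7 | aaaa
   4 |   6 | aaaaa
   5 |   0 | aaaabbaaaaa
   6 |   1 | aaabbaaaaa
   7 |   2 | aabbaaaaa
   8 |   3 | abbaaaaa
   9 |   5 | baaaaa
  10 |   4 | bbaaaaa

SA = [10, 9, 8, 7, 6, 0, 1, 2, 3, 5, 4]
i: (SA[i-1],SA[i]) lcp shared
  1: (10,9) 1 'a'
  2: (9,8) 2 'aa'
  3: (8,7) 3 'aaa'
  4: (7,6) 4 'aaaa'
  5: (6,0) 4 'aaaa'
  6: (0,1) 3 'aaa'
  7: (1,2) 2 'aa'
  8: (2,3) 1 'a'
  9: (3,5) 0 ''
  10: (5,4) 1 'b'

[0, 1, 2, 3, 4, 4, 3, 2, 1, 0, 1]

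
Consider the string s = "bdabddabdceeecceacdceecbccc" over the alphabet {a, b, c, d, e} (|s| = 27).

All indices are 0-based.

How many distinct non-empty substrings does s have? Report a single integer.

rank→(start, suffix):
  0 → (6, 'abdceeecceacdceecbccc')
  1 → (2, 'abddabdceeecceacdceecbccc')
  2 → (16, 'acdceecbccc')
  3 → (23, 'bccc')
  4 → (0, 'bdabddabdceeecceacdceecbccc')
  5 → (7, 'bdceeecceacdceecbccc')
  6 → (3, 'bddabdceeecceacdceecbccc')
  7 → (26, 'c')
  8 → (22, 'cbccc')
  9 → (25, 'cc')
  10 → (24, 'ccc')
  11 → (13, 'cceacdceecbccc')
  12 → (17, 'cdceecbccc')
  13 → (14, 'ceacdceecbccc')
  14 → (19, 'ceecbccc')
  15 → (9, 'ceeecceacdceecbccc')
  16 → (5, 'dabdceeecceacdceecbccc')
  17 → (1, 'dabddabdceeecceacdceecbccc')
  18 → (18, 'dceecbccc')
  19 → (8, 'dceeecceacdceecbccc')
  20 → (4, 'ddabdceeecceacdceecbccc')
  21 → (15, 'eacdceecbccc')
  22 → (21, 'ecbccc')
  23 → (12, 'ecceacdceecbccc')
  24 → (20, 'eecbccc')
  25 → (11, 'eecceacdceecbccc')
  26 → (10, 'eeecceacdceecbccc')

SA = [6, 2, 16, 23, 0, 7, 3, 26, 22, 25, 24, 13, 17, 14, 19, 9, 5, 1, 18, 8, 4, 15, 21, 12, 20, 11, 10]
i: (SA[i-1],SA[i]) lcp shared
  1: (6,2) 3 'abd'
  2: (2,16) 1 'a'
  3: (16,23) 0 ''
  4: (23,0) 1 'b'
  5: (0,7) 2 'bd'
  6: (7,3) 2 'bd'
  7: (3,26) 0 ''
  8: (26,22) 1 'c'
  9: (22,25) 1 'c'
  10: (25,24) 2 'cc'
  11: (24,13) 2 'cc'
  12: (13,17) 1 'c'
  13: (17,14) 1 'c'
  14: (14,19) 2 'ce'
  15: (19,9) 3 'cee'
  16: (9,5) 0 ''
  17: (5,1) 4 'dabd'
  18: (1,18) 1 'd'
  19: (18,8) 4 'dcee'
  20: (8,4) 1 'd'
  21: (4,15) 0 ''
  22: (15,21) 1 'e'
  23: (21,12) 2 'ec'
  24: (12,20) 1 'e'
  25: (20,11) 3 'eec'
  26: (11,10) 2 'ee'

n(n+1)/2 = 27·28/2 = 378
Σ LCP = 0 + 3 + 1 + 0 + 1 + 2 + 2 + 0 + 1 + 1 + 2 + 2 + 1 + 1 + 2 + 3 + 0 + 4 + 1 + 4 + 1 + 0 + 1 + 2 + 1 + 3 + 2 = 41
distinct = 378 − 41 = 337

337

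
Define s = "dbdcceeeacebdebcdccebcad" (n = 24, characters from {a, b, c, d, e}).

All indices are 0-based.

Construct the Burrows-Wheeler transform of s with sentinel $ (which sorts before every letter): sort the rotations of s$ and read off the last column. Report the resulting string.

deceedebddbcaca$cbbecdcec

rank  rotation                   last
    0  $dbdcceeeacebdebcdccebcad  d
    1  acebdebcdccebcad$dbdcceee  e
    2  ad$dbdcceeeacebdebcdccebc  c
    3  bcad$dbdcceeeacebdebcdcce  e
    4  bcdccebcad$dbdcceeeacebde  e
    5  bdcceeeacebdebcdccebcad$d  d
    6  bdebcdccebcad$dbdcceeeace  e
    7  cad$dbdcceeeacebdebcdcceb  b
    8  ccebcad$dbdcceeeacebdebcd  d
    9  cceeeacebdebcdccebcad$dbd  d
   10  cdccebcad$dbdcceeeacebdeb  b
   11  cebcad$dbdcceeeacebdebcdc  c
   12  cebdebcdccebcad$dbdcceeea  a
   13  ceeeacebdebcdccebcad$dbdc  c
   14  d$dbdcceeeacebdebcdccebca  a
   15  dbdcceeeacebdebcdccebcad$  $
   16  dccebcad$dbdcceeeacebdebc  c
   17  dcceeeacebdebcdccebcad$db  b
   18  debcdccebcad$dbdcceeeaceb  b
   19  eacebdebcdccebcad$dbdccee  e
   20  ebcad$dbdcceeeacebdebcdcc  c
   21  ebcdccebcad$dbdcceeeacebd  d
   22  ebdebcdccebcad$dbdcceeeac  c
   23  eeacebdebcdccebcad$dbdcce  e
   24  eeeacebdebcdccebcad$dbdcc  c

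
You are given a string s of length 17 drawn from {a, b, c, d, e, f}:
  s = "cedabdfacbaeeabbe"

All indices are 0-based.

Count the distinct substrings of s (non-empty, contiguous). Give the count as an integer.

rank→(start, suffix):
  0 → (13, 'abbe')
  1 → (3, 'abdfacbaeeabbe')
  2 → (7, 'acbaeeabbe')
  3 → (10, 'aeeabbe')
  4 → (9, 'baeeabbe')
  5 → (14, 'bbe')
  6 → (4, 'bdfacbaeeabbe')
  7 → (15, 'be')
  8 → (8, 'cbaeeabbe')
  9 → (0, 'cedabdfacbaeeabbe')
  10 → (2, 'dabdfacbaeeabbe')
  11 → (5, 'dfacbaeeabbe')
  12 → (16, 'e')
  13 → (12, 'eabbe')
  14 → (1, 'edabdfacbaeeabbe')
  15 → (11, 'eeabbe')
  16 → (6, 'facbaeeabbe')

SA = [13, 3, 7, 10, 9, 14, 4, 15, 8, 0, 2, 5, 16, 12, 1, 11, 6]
rank  pair      lcp
   1  s[13:],s[3:]  2  'ab'
   2  s[3:],s[7:]  1  'a'
   3  s[7:],s[10:]  1  'a'
   4  s[10:],s[9:]  0  ''
   5  s[9:],s[14:]  1  'b'
   6  s[14:],s[4:]  1  'b'
   7  s[4:],s[15:]  1  'b'
   8  s[15:],s[8:]  0  ''
   9  s[8:],s[0:]  1  'c'
  10  s[0:],s[2:]  0  ''
  11  s[2:],s[5:]  1  'd'
  12  s[5:],s[16:]  0  ''
  13  s[16:],s[12:]  1  'e'
  14  s[12:],s[1:]  1  'e'
  15  s[1:],s[11:]  1  'e'
  16  s[11:],s[6:]  0  ''

n(n+1)/2 = 17·18/2 = 153
Σ LCP = 0 + 2 + 1 + 1 + 0 + 1 + 1 + 1 + 0 + 1 + 0 + 1 + 0 + 1 + 1 + 1 + 0 = 12
distinct = 153 − 12 = 141

141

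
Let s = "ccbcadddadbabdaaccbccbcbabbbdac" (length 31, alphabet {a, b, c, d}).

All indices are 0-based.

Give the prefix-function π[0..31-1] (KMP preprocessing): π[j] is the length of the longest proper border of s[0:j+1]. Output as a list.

[0, 1, 0, 1, 0, 0, 0, 0, 0, 0, 0, 0, 0, 0, 0, 0, 1, 2, 3, 4, 2, 3, 4, 0, 0, 0, 0, 0, 0, 0, 1]

π[0] = 0
j=1 s[j]='c': π[1]=1 (border 'c')
j=2 s[j]='b': k: 1→0; π[2]=0 (border '')
j=3 s[j]='c': π[3]=1 (border 'c')
j=4 s[j]='a': k: 1→0; π[4]=0 (border '')
j=5 s[j]='d': π[5]=0 (border '')
j=6 s[j]='d': π[6]=0 (border '')
j=7 s[j]='d': π[7]=0 (border '')
j=8 s[j]='a': π[8]=0 (border '')
j=9 s[j]='d': π[9]=0 (border '')
j=10 s[j]='b': π[10]=0 (border '')
j=11 s[j]='a': π[11]=0 (border '')
j=12 s[j]='b': π[12]=0 (border '')
j=13 s[j]='d': π[13]=0 (border '')
j=14 s[j]='a': π[14]=0 (border '')
j=15 s[j]='a': π[15]=0 (border '')
j=16 s[j]='c': π[16]=1 (border 'c')
j=17 s[j]='c': π[17]=2 (border 'cc')
j=18 s[j]='b': π[18]=3 (border 'ccb')
j=19 s[j]='c': π[19]=4 (border 'ccbc')
j=20 s[j]='c': k: 4→1; π[20]=2 (border 'cc')
j=21 s[j]='b': π[21]=3 (border 'ccb')
j=22 s[j]='c': π[22]=4 (border 'ccbc')
j=23 s[j]='b': k: 4→1→0; π[23]=0 (border '')
j=24 s[j]='a': π[24]=0 (border '')
j=25 s[j]='b': π[25]=0 (border '')
j=26 s[j]='b': π[26]=0 (border '')
j=27 s[j]='b': π[27]=0 (border '')
j=28 s[j]='d': π[28]=0 (border '')
j=29 s[j]='a': π[29]=0 (border '')
j=30 s[j]='c': π[30]=1 (border 'c')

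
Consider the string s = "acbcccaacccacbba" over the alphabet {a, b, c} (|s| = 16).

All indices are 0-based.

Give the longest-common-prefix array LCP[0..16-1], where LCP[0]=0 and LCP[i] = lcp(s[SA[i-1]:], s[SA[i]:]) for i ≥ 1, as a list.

rank→(start, suffix):
  0 → (15, 'a')
  1 → (6, 'aacccacbba')
  2 → (11, 'acbba')
  3 → (0, 'acbcccaacccacbba')
  4 → (7, 'acccacbba')
  5 → (14, 'ba')
  6 → (13, 'bba')
  7 → (2, 'bcccaacccacbba')
  8 → (5, 'caacccacbba')
  9 → (10, 'cacbba')
  10 → (12, 'cbba')
  11 → (1, 'cbcccaacccacbba')
  12 → (4, 'ccaacccacbba')
  13 → (9, 'ccacbba')
  14 → (3, 'cccaacccacbba')
  15 → (8, 'cccacbba')

SA = [15, 6, 11, 0, 7, 14, 13, 2, 5, 10, 12, 1, 4, 9, 3, 8]
[i] adj suffixes → lcp
  [1] 15/6 → 1 ('a')
  [2] 6/11 → 1 ('a')
  [3] 11/0 → 3 ('acb')
  [4] 0/7 → 2 ('ac')
  [5] 7/14 → 0 ('')
  [6] 14/13 → 1 ('b')
  [7] 13/2 → 1 ('b')
  [8] 2/5 → 0 ('')
  [9] 5/10 → 2 ('ca')
  [10] 10/12 → 1 ('c')
  [11] 12/1 → 2 ('cb')
  [12] 1/4 → 1 ('c')
  [13] 4/9 → 3 ('cca')
  [14] 9/3 → 2 ('cc')
  [15] 3/8 → 4 ('ccca')

[0, 1, 1, 3, 2, 0, 1, 1, 0, 2, 1, 2, 1, 3, 2, 4]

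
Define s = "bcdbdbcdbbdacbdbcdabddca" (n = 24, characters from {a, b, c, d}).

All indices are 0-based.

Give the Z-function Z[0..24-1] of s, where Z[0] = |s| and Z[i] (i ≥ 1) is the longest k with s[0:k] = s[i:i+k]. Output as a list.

Z[0]=24
i=1: i≥r, start 0; Z[1]=0
i=2: i≥r, start 0; Z[2]=0
i=3: i≥r, start 0; Z[3]=1 scan→box=[3,4)
i=4: i≥r, start 0; Z[4]=0
i=5: i≥r, start 0; Z[5]=4 scan→box=[5,9)
i=6: min(r-i=3, Z[1]=0)=0; Z[6]=0
i=7: min(r-i=2, Z[2]=0)=0; Z[7]=0
i=8: min(r-i=1, Z[3]=1)=1; Z[8]=1
i=9: i≥r, start 0; Z[9]=1 scan→box=[9,10)
i=10: i≥r, start 0; Z[10]=0
i=11: i≥r, start 0; Z[11]=0
i=12: i≥r, start 0; Z[12]=0
i=13: i≥r, start 0; Z[13]=1 scan→box=[13,14)
i=14: i≥r, start 0; Z[14]=0
i=15: i≥r, start 0; Z[15]=3 scan→box=[15,18)
i=16: min(r-i=2, Z[1]=0)=0; Z[16]=0
i=17: min(r-i=1, Z[2]=0)=0; Z[17]=0
i=18: i≥r, start 0; Z[18]=0
i=19: i≥r, start 0; Z[19]=1 scan→box=[19,20)
i=20: i≥r, start 0; Z[20]=0
i=21: i≥r, start 0; Z[21]=0
i=22: i≥r, start 0; Z[22]=0
i=23: i≥r, start 0; Z[23]=0

[24, 0, 0, 1, 0, 4, 0, 0, 1, 1, 0, 0, 0, 1, 0, 3, 0, 0, 0, 1, 0, 0, 0, 0]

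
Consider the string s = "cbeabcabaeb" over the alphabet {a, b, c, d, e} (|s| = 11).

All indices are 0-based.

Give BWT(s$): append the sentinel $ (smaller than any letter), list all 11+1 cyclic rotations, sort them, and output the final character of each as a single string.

bcebeaacb$ba

rank  rotation      last
    0  $cbeabcabaeb  b
    1  abaeb$cbeabc  c
    2  abcabaeb$cbe  e
    3  aeb$cbeabcab  b
    4  b$cbeabcabae  e
    5  baeb$cbeabca  a
    6  bcabaeb$cbea  a
    7  beabcabaeb$c  c
    8  cabaeb$cbeab  b
    9  cbeabcabaeb$  $
   10  eabcabaeb$cb  b
   11  eb$cbeabcaba  a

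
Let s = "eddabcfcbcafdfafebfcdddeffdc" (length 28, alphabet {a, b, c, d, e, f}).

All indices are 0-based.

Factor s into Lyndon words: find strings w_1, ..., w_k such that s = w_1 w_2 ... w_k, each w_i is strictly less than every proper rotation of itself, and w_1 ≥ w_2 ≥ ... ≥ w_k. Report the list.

["e", "d", "d", "abcfcbcafdfafebfcdddeffdc"]

emit factor 1: 'e' (i=0, period=1)
emit factor 2: 'd' (i=1, period=1)
emit factor 3: 'd' (i=2, period=1)
emit factor 4: 'abcfcbcafdfafebfcdddeffdc' (i=3, period=25)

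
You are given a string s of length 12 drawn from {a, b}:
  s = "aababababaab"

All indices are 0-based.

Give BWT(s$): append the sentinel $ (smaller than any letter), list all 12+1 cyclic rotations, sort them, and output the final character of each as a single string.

rank  rotation       last
    0  $aababababaab  b
    1  aab$aabababab  b
    2  aababababaab$  $
    3  ab$aababababa  a
    4  abaab$aababab  b
    5  ababaab$aabab  b
    6  abababaab$aab  b
    7  ababababaab$a  a
    8  b$aababababaa  a
    9  baab$aabababa  a
   10  babaab$aababa  a
   11  bababaab$aaba  a
   12  babababaab$aa  a

bb$abbbaaaaaa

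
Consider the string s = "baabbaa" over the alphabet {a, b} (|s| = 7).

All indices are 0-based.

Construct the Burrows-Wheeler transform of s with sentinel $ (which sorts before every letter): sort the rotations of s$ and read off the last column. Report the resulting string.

aabbab$a

rank  rotation  last
    0  $baabbaa  a
    1  a$baabba  a
    2  aa$baabb  b
    3  aabbaa$b  b
    4  abbaa$ba  a
    5  baa$baab  b
    6  baabbaa$  $
    7  bbaa$baa  a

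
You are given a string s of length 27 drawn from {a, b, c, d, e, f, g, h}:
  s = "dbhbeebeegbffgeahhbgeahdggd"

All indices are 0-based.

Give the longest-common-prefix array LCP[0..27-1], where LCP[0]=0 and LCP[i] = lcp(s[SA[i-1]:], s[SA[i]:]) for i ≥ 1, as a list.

sorted suffixes:
  #0 SA[0]=21  'ahdggd'
  #1 SA[1]=15  'ahhbgeahdggd'
  #2 SA[2]=3  'beebeegbffgeahhbgeahdggd'
  #3 SA[3]=6  'beegbffgeahhbgeahdggd'
  #4 SA[4]=10  'bffgeahhbgeahdggd'
  #5 SA[5]=18  'bgeahdggd'
  #6 SA[6]=1  'bhbeebeegbffgeahhbgeahdggd'
  #7 SA[7]=26  'd'
  #8 SA[8]=0  'dbhbeebeegbffgeahhbgeahdggd'
  #9 SA[9]=23  'dggd'
  #10 SA[10]=20  'eahdggd'
  #11 SA[11]=14  'eahhbgeahdggd'
  #12 SA[12]=5  'ebeegbffgeahhbgeahdggd'
  #13 SA[13]=4  'eebeegbffgeahhbgeahdggd'
  #14 SA[14]=7  'eegbffgeahhbgeahdggd'
  #15 SA[15]=8  'egbffgeahhbgeahdggd'
  #16 SA[16]=11  'ffgeahhbgeahdggd'
  #17 SA[17]=12  'fgeahhbgeahdggd'
  #18 SA[18]=9  'gbffgeahhbgeahdggd'
  #19 SA[19]=25  'gd'
  #20 SA[20]=19  'geahdggd'
  #21 SA[21]=13  'geahhbgeahdggd'
  #22 SA[22]=24  'ggd'
  #23 SA[23]=2  'hbeebeegbffgeahhbgeahdggd'
  #24 SA[24]=17  'hbgeahdggd'
  #25 SA[25]=22  'hdggd'
  #26 SA[26]=16  'hhbgeahdggd'

SA = [21, 15, 3, 6, 10, 18, 1, 26, 0, 23, 20, 14, 5, 4, 7, 8, 11, 12, 9, 25, 19, 13, 24, 2, 17, 22, 16]
i: (SA[i-1],SA[i]) lcp shared
  1: (21,15) 2 'ah'
  2: (15,3) 0 ''
  3: (3,6) 3 'bee'
  4: (6,10) 1 'b'
  5: (10,18) 1 'b'
  6: (18,1) 1 'b'
  7: (1,26) 0 ''
  8: (26,0) 1 'd'
  9: (0,23) 1 'd'
  10: (23,20) 0 ''
  11: (20,14) 3 'eah'
  12: (14,5) 1 'e'
  13: (5,4) 1 'e'
  14: (4,7) 2 'ee'
  15: (7,8) 1 'e'
  16: (8,11) 0 ''
  17: (11,12) 1 'f'
  18: (12,9) 0 ''
  19: (9,25) 1 'g'
  20: (25,19) 1 'g'
  21: (19,13) 4 'geah'
  22: (13,24) 1 'g'
  23: (24,2) 0 ''
  24: (2,17) 2 'hb'
  25: (17,22) 1 'h'
  26: (22,16) 1 'h'

[0, 2, 0, 3, 1, 1, 1, 0, 1, 1, 0, 3, 1, 1, 2, 1, 0, 1, 0, 1, 1, 4, 1, 0, 2, 1, 1]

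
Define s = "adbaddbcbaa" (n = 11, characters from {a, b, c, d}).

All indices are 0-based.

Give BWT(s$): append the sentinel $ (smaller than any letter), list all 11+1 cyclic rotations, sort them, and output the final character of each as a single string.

aab$bcddbada

rank  rotation      last
    0  $adbaddbcbaa  a
    1  a$adbaddbcba  a
    2  aa$adbaddbcb  b
    3  adbaddbcbaa$  $
    4  addbcbaa$adb  b
    5  baa$adbaddbc  c
    6  baddbcbaa$ad  d
    7  bcbaa$adbadd  d
    8  cbaa$adbaddb  b
    9  dbaddbcbaa$a  a
   10  dbcbaa$adbad  d
   11  ddbcbaa$adba  a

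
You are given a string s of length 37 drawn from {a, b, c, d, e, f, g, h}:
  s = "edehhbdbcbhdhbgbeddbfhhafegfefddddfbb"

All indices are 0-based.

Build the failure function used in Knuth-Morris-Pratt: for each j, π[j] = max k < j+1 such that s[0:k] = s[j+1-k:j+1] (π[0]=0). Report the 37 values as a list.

π[0] = 0
j=1 s[j]='d': π[1]=0 (border '')
j=2 s[j]='e': π[2]=1 (border 'e')
j=3 s[j]='h': k: 1→0; π[3]=0 (border '')
j=4 s[j]='h': π[4]=0 (border '')
j=5 s[j]='b': π[5]=0 (border '')
j=6 s[j]='d': π[6]=0 (border '')
j=7 s[j]='b': π[7]=0 (border '')
j=8 s[j]='c': π[8]=0 (border '')
j=9 s[j]='b': π[9]=0 (border '')
j=10 s[j]='h': π[10]=0 (border '')
j=11 s[j]='d': π[11]=0 (border '')
j=12 s[j]='h': π[12]=0 (border '')
j=13 s[j]='b': π[13]=0 (border '')
j=14 s[j]='g': π[14]=0 (border '')
j=15 s[j]='b': π[15]=0 (border '')
j=16 s[j]='e': π[16]=1 (border 'e')
j=17 s[j]='d': π[17]=2 (border 'ed')
j=18 s[j]='d': k: 2→0; π[18]=0 (border '')
j=19 s[j]='b': π[19]=0 (border '')
j=20 s[j]='f': π[20]=0 (border '')
j=21 s[j]='h': π[21]=0 (border '')
j=22 s[j]='h': π[22]=0 (border '')
j=23 s[j]='a': π[23]=0 (border '')
j=24 s[j]='f': π[24]=0 (border '')
j=25 s[j]='e': π[25]=1 (border 'e')
j=26 s[j]='g': k: 1→0; π[26]=0 (border '')
j=27 s[j]='f': π[27]=0 (border '')
j=28 s[j]='e': π[28]=1 (border 'e')
j=29 s[j]='f': k: 1→0; π[29]=0 (border '')
j=30 s[j]='d': π[30]=0 (border '')
j=31 s[j]='d': π[31]=0 (border '')
j=32 s[j]='d': π[32]=0 (border '')
j=33 s[j]='d': π[33]=0 (border '')
j=34 s[j]='f': π[34]=0 (border '')
j=35 s[j]='b': π[35]=0 (border '')
j=36 s[j]='b': π[36]=0 (border '')

[0, 0, 1, 0, 0, 0, 0, 0, 0, 0, 0, 0, 0, 0, 0, 0, 1, 2, 0, 0, 0, 0, 0, 0, 0, 1, 0, 0, 1, 0, 0, 0, 0, 0, 0, 0, 0]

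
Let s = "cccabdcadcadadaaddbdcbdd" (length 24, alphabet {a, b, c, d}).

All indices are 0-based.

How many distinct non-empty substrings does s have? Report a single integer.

263

sorted suffixes:
  #0 SA[0]=14  'aaddbdcbdd'
  #1 SA[1]=3  'abdcadcadadaaddbdcbdd'
  #2 SA[2]=12  'adaaddbdcbdd'
  #3 SA[3]=10  'adadaaddbdcbdd'
  #4 SA[4]=7  'adcadadaaddbdcbdd'
  #5 SA[5]=15  'addbdcbdd'
  #6 SA[6]=4  'bdcadcadadaaddbdcbdd'
  #7 SA[7]=18  'bdcbdd'
  #8 SA[8]=21  'bdd'
  #9 SA[9]=2  'cabdcadcadadaaddbdcbdd'
  #10 SA[10]=9  'cadadaaddbdcbdd'
  #11 SA[11]=6  'cadcadadaaddbdcbdd'
  #12 SA[12]=20  'cbdd'
  #13 SA[13]=1  'ccabdcadcadadaaddbdcbdd'
  #14 SA[14]=0  'cccabdcadcadadaaddbdcbdd'
  #15 SA[15]=23  'd'
  #16 SA[16]=13  'daaddbdcbdd'
  #17 SA[17]=11  'dadaaddbdcbdd'
  #18 SA[18]=17  'dbdcbdd'
  #19 SA[19]=8  'dcadadaaddbdcbdd'
  #20 SA[20]=5  'dcadcadadaaddbdcbdd'
  #21 SA[21]=19  'dcbdd'
  #22 SA[22]=22  'dd'
  #23 SA[23]=16  'ddbdcbdd'

SA = [14, 3, 12, 10, 7, 15, 4, 18, 21, 2, 9, 6, 20, 1, 0, 23, 13, 11, 17, 8, 5, 19, 22, 16]
i: (SA[i-1],SA[i]) lcp shared
  1: (14,3) 1 'a'
  2: (3,12) 1 'a'
  3: (12,10) 3 'ada'
  4: (10,7) 2 'ad'
  5: (7,15) 2 'ad'
  6: (15,4) 0 ''
  7: (4,18) 3 'bdc'
  8: (18,21) 2 'bd'
  9: (21,2) 0 ''
  10: (2,9) 2 'ca'
  11: (9,6) 3 'cad'
  12: (6,20) 1 'c'
  13: (20,1) 1 'c'
  14: (1,0) 2 'cc'
  15: (0,23) 0 ''
  16: (23,13) 1 'd'
  17: (13,11) 2 'da'
  18: (11,17) 1 'd'
  19: (17,8) 1 'd'
  20: (8,5) 4 'dcad'
  21: (5,19) 2 'dc'
  22: (19,22) 1 'd'
  23: (22,16) 2 'dd'

n(n+1)/2 = 24·25/2 = 300
Σ LCP = 0 + 1 + 1 + 3 + 2 + 2 + 0 + 3 + 2 + 0 + 2 + 3 + 1 + 1 + 2 + 0 + 1 + 2 + 1 + 1 + 4 + 2 + 1 + 2 = 37
distinct = 300 − 37 = 263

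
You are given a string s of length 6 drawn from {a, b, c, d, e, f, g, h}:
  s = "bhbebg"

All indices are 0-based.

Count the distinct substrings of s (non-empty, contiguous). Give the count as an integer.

19

rank→(start, suffix):
  0 → (2, 'bebg')
  1 → (4, 'bg')
  2 → (0, 'bhbebg')
  3 → (3, 'ebg')
  4 → (5, 'g')
  5 → (1, 'hbebg')

SA = [2, 4, 0, 3, 5, 1]
[i] adj suffixes → lcp
  [1] 2/4 → 1 ('b')
  [2] 4/0 → 1 ('b')
  [3] 0/3 → 0 ('')
  [4] 3/5 → 0 ('')
  [5] 5/1 → 0 ('')

n(n+1)/2 = 6·7/2 = 21
Σ LCP = 0 + 1 + 1 + 0 + 0 + 0 = 2
distinct = 21 − 2 = 19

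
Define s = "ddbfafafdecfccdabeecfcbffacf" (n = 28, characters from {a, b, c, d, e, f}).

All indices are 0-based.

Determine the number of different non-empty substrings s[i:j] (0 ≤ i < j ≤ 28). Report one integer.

sorted suffixes:
  #0 SA[0]=15  'abeecfcbffacf'
  #1 SA[1]=25  'acf'
  #2 SA[2]=4  'afafdecfccdabeecfcbffacf'
  #3 SA[3]=6  'afdecfccdabeecfcbffacf'
  #4 SA[4]=16  'beecfcbffacf'
  #5 SA[5]=2  'bfafafdecfccdabeecfcbffacf'
  #6 SA[6]=22  'bffacf'
  #7 SA[7]=21  'cbffacf'
  #8 SA[8]=12  'ccdabeecfcbffacf'
  #9 SA[9]=13  'cdabeecfcbffacf'
  #10 SA[10]=26  'cf'
  #11 SA[11]=19  'cfcbffacf'
  #12 SA[12]=10  'cfccdabeecfcbffacf'
  #13 SA[13]=14  'dabeecfcbffacf'
  #14 SA[14]=1  'dbfafafdecfccdabeecfcbffacf'
  #15 SA[15]=0  'ddbfafafdecfccdabeecfcbffacf'
  #16 SA[16]=8  'decfccdabeecfcbffacf'
  #17 SA[17]=18  'ecfcbffacf'
  #18 SA[18]=9  'ecfccdabeecfcbffacf'
  #19 SA[19]=17  'eecfcbffacf'
  #20 SA[20]=27  'f'
  #21 SA[21]=24  'facf'
  #22 SA[22]=3  'fafafdecfccdabeecfcbffacf'
  #23 SA[23]=5  'fafdecfccdabeecfcbffacf'
  #24 SA[24]=20  'fcbffacf'
  #25 SA[25]=11  'fccdabeecfcbffacf'
  #26 SA[26]=7  'fdecfccdabeecfcbffacf'
  #27 SA[27]=23  'ffacf'

SA = [15, 25, 4, 6, 16, 2, 22, 21, 12, 13, 26, 19, 10, 14, 1, 0, 8, 18, 9, 17, 27, 24, 3, 5, 20, 11, 7, 23]
i: (SA[i-1],SA[i]) lcp shared
  1: (15,25) 1 'a'
  2: (25,4) 1 'a'
  3: (4,6) 2 'af'
  4: (6,16) 0 ''
  5: (16,2) 1 'b'
  6: (2,22) 2 'bf'
  7: (22,21) 0 ''
  8: (21,12) 1 'c'
  9: (12,13) 1 'c'
  10: (13,26) 1 'c'
  11: (26,19) 2 'cf'
  12: (19,10) 3 'cfc'
  13: (10,14) 0 ''
  14: (14,1) 1 'd'
  15: (1,0) 1 'd'
  16: (0,8) 1 'd'
  17: (8,18) 0 ''
  18: (18,9) 4 'ecfc'
  19: (9,17) 1 'e'
  20: (17,27) 0 ''
  21: (27,24) 1 'f'
  22: (24,3) 2 'fa'
  23: (3,5) 3 'faf'
  24: (5,20) 1 'f'
  25: (20,11) 2 'fc'
  26: (11,7) 1 'f'
  27: (7,23) 1 'f'

n(n+1)/2 = 28·29/2 = 406
Σ LCP = 0 + 1 + 1 + 2 + 0 + 1 + 2 + 0 + 1 + 1 + 1 + 2 + 3 + 0 + 1 + 1 + 1 + 0 + 4 + 1 + 0 + 1 + 2 + 3 + 1 + 2 + 1 + 1 = 34
distinct = 406 − 34 = 372

372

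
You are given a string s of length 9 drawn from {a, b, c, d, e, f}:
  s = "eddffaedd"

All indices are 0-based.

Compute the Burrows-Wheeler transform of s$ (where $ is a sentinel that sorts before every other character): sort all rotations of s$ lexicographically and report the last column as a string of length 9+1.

rank  rotation    last
    0  $eddffaedd  d
    1  aedd$eddff  f
    2  d$eddffaed  d
    3  dd$eddffae  e
    4  ddffaedd$e  e
    5  dffaedd$ed  d
    6  edd$eddffa  a
    7  eddffaedd$  $
    8  faedd$eddf  f
    9  ffaedd$edd  d

dfdeeda$fd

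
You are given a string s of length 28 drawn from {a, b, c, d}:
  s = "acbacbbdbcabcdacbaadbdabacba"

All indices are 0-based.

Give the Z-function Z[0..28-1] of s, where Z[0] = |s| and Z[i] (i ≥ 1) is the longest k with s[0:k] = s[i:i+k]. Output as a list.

Z[0]=28
i=1: i≥r, start 0; Z[1]=0
i=2: i≥r, start 0; Z[2]=0
i=3: i≥r, start 0; Z[3]=3 scan→box=[3,6)
i=4: min(r-i=2, Z[1]=0)=0; Z[4]=0
i=5: min(r-i=1, Z[2]=0)=0; Z[5]=0
i=6: i≥r, start 0; Z[6]=0
i=7: i≥r, start 0; Z[7]=0
i=8: i≥r, start 0; Z[8]=0
i=9: i≥r, start 0; Z[9]=0
i=10: i≥r, start 0; Z[10]=1 scan→box=[10,11)
i=11: i≥r, start 0; Z[11]=0
i=12: i≥r, start 0; Z[12]=0
i=13: i≥r, start 0; Z[13]=0
i=14: i≥r, start 0; Z[14]=4 scan→box=[14,18)
i=15: min(r-i=3, Z[1]=0)=0; Z[15]=0
i=16: min(r-i=2, Z[2]=0)=0; Z[16]=0
i=17: min(r-i=1, Z[3]=3)=1; Z[17]=1
i=18: i≥r, start 0; Z[18]=1 scan→box=[18,19)
i=19: i≥r, start 0; Z[19]=0
i=20: i≥r, start 0; Z[20]=0
i=21: i≥r, start 0; Z[21]=0
i=22: i≥r, start 0; Z[22]=1 scan→box=[22,23)
i=23: i≥r, start 0; Z[23]=0
i=24: i≥r, start 0; Z[24]=4 scan→box=[24,28)
i=25: min(r-i=3, Z[1]=0)=0; Z[25]=0
i=26: min(r-i=2, Z[2]=0)=0; Z[26]=0
i=27: min(r-i=1, Z[3]=3)=1; Z[27]=1

[28, 0, 0, 3, 0, 0, 0, 0, 0, 0, 1, 0, 0, 0, 4, 0, 0, 1, 1, 0, 0, 0, 1, 0, 4, 0, 0, 1]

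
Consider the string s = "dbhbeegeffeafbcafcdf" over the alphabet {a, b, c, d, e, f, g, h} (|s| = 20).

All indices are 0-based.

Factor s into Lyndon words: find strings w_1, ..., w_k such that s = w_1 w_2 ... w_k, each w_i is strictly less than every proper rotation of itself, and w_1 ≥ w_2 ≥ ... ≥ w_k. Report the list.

["d", "bh", "beegeffe", "afbcafcdf"]

emit factor 1: 'd' (i=0, period=1)
emit factor 2: 'bh' (i=1, period=2)
emit factor 3: 'beegeffe' (i=3, period=8)
emit factor 4: 'afbcafcdf' (i=11, period=9)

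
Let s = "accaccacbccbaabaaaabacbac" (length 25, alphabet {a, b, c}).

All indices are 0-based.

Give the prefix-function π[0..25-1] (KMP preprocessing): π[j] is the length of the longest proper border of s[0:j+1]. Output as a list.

[0, 0, 0, 1, 2, 3, 4, 5, 0, 0, 0, 0, 1, 1, 0, 1, 1, 1, 1, 0, 1, 2, 0, 1, 2]

π[0] = 0
j=1 s[j]='c': π[1]=0 (border '')
j=2 s[j]='c': π[2]=0 (border '')
j=3 s[j]='a': π[3]=1 (border 'a')
j=4 s[j]='c': π[4]=2 (border 'ac')
j=5 s[j]='c': π[5]=3 (border 'acc')
j=6 s[j]='a': π[6]=4 (border 'acca')
j=7 s[j]='c': π[7]=5 (border 'accac')
j=8 s[j]='b': k: 5→2→0; π[8]=0 (border '')
j=9 s[j]='c': π[9]=0 (border '')
j=10 s[j]='c': π[10]=0 (border '')
j=11 s[j]='b': π[11]=0 (border '')
j=12 s[j]='a': π[12]=1 (border 'a')
j=13 s[j]='a': k: 1→0; π[13]=1 (border 'a')
j=14 s[j]='b': k: 1→0; π[14]=0 (border '')
j=15 s[j]='a': π[15]=1 (border 'a')
j=16 s[j]='a': k: 1→0; π[16]=1 (border 'a')
j=17 s[j]='a': k: 1→0; π[17]=1 (border 'a')
j=18 s[j]='a': k: 1→0; π[18]=1 (border 'a')
j=19 s[j]='b': k: 1→0; π[19]=0 (border '')
j=20 s[j]='a': π[20]=1 (border 'a')
j=21 s[j]='c': π[21]=2 (border 'ac')
j=22 s[j]='b': k: 2→0; π[22]=0 (border '')
j=23 s[j]='a': π[23]=1 (border 'a')
j=24 s[j]='c': π[24]=2 (border 'ac')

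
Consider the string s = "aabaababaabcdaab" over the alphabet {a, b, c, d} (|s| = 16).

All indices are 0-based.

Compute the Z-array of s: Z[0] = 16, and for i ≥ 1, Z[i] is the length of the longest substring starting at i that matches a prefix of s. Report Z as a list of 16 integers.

Z[0]=16
i=1: outside box; Z[1]=1 grow→box=[1,2)
i=2: outside box; Z[2]=0
i=3: outside box; Z[3]=4 grow→box=[3,7)
i=4: min(r-i=3, Z[1]=1)=1; Z[4]=1
i=5: min(r-i=2, Z[2]=0)=0; Z[5]=0
i=6: min(r-i=1, Z[3]=4)=1; Z[6]=1
i=7: outside box; Z[7]=0
i=8: outside box; Z[8]=3 grow→box=[8,11)
i=9: min(r-i=2, Z[1]=1)=1; Z[9]=1
i=10: min(r-i=1, Z[2]=0)=0; Z[10]=0
i=11: outside box; Z[11]=0
i=12: outside box; Z[12]=0
i=13: outside box; Z[13]=3 grow→box=[13,16)
i=14: min(r-i=2, Z[1]=1)=1; Z[14]=1
i=15: min(r-i=1, Z[2]=0)=0; Z[15]=0

[16, 1, 0, 4, 1, 0, 1, 0, 3, 1, 0, 0, 0, 3, 1, 0]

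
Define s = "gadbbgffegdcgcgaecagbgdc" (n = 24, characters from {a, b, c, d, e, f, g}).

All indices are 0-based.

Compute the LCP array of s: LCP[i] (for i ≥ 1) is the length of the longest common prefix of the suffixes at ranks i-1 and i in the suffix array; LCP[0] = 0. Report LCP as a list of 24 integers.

[0, 1, 1, 0, 1, 2, 0, 1, 1, 2, 0, 1, 2, 0, 1, 0, 1, 0, 2, 1, 1, 1, 3, 1]

rank | idx | suffix
   0 |   1 | adbbgffegdcgcgaecagbgdc
   1 |  15 | aecagbgdc
   2 |  18 | agbgdc
   3 |   3 | bbgffegdcgcgaecagbgdc
   4 |  20 | bgdc
   5 |   4 | bgffegdcgcgaecagbgdc
   6 |  23 | c
   7 |  17 | cagbgdc
   8 |  13 | cgaecagbgdc
   9 |  11 | cgcgaecagbgdc
  10 |   2 | dbbgffegdcgcgaecagbgdc
  11 |  22 | dc
  12 |  10 | dcgcgaecagbgdc
  13 |  16 | ecagbgdc
  14 |   8 | egdcgcgaecagbgdc
  15 |   7 | fegdcgcgaecagbgdc
  16 |   6 | ffegdcgcgaecagbgdc
  17 |   0 | gadbbgffegdcgcgaecagbgdc
  18 |  14 | gaecagbgdc
  19 |  19 | gbgdc
  20 |  12 | gcgaecagbgdc
  21 |  21 | gdc
  22 |   9 | gdcgcgaecagbgdc
  23 |   5 | gffegdcgcgaecagbgdc

SA = [1, 15, 18, 3, 20, 4, 23, 17, 13, 11, 2, 22, 10, 16, 8, 7, 6, 0, 14, 19, 12, 21, 9, 5]
i: (SA[i-1],SA[i]) lcp shared
  1: (1,15) 1 'a'
  2: (15,18) 1 'a'
  3: (18,3) 0 ''
  4: (3,20) 1 'b'
  5: (20,4) 2 'bg'
  6: (4,23) 0 ''
  7: (23,17) 1 'c'
  8: (17,13) 1 'c'
  9: (13,11) 2 'cg'
  10: (11,2) 0 ''
  11: (2,22) 1 'd'
  12: (22,10) 2 'dc'
  13: (10,16) 0 ''
  14: (16,8) 1 'e'
  15: (8,7) 0 ''
  16: (7,6) 1 'f'
  17: (6,0) 0 ''
  18: (0,14) 2 'ga'
  19: (14,19) 1 'g'
  20: (19,12) 1 'g'
  21: (12,21) 1 'g'
  22: (21,9) 3 'gdc'
  23: (9,5) 1 'g'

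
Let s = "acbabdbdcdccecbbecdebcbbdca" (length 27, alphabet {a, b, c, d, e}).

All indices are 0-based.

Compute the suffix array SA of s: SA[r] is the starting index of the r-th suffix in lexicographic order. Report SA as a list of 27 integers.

rank | idx | suffix
   0 |  26 | a
   1 |   3 | abdbdcdccecbbecdebcbbdca
   2 |   0 | acbabdbdcdccecbbecdebcbbdca
   3 |   2 | babdbdcdccecbbecdebcbbdca
   4 |  22 | bbdca
   5 |  14 | bbecdebcbbdca
   6 |  20 | bcbbdca
   7 |   4 | bdbdcdccecbbecdebcbbdca
   8 |  23 | bdca
   9 |   6 | bdcdccecbbecdebcbbdca
  10 |  15 | becdebcbbdca
  11 |  25 | ca
  12 |   1 | cbabdbdcdccecbbecdebcbbdca
  13 |  21 | cbbdca
  14 |  13 | cbbecdebcbbdca
  15 |  10 | ccecbbecdebcbbdca
  16 |   8 | cdccecbbecdebcbbdca
  17 |  17 | cdebcbbdca
  18 |  11 | cecbbecdebcbbdca
  19 |   5 | dbdcdccecbbecdebcbbdca
  20 |  24 | dca
  21 |   9 | dccecbbecdebcbbdca
  22 |   7 | dcdccecbbecdebcbbdca
  23 |  18 | debcbbdca
  24 |  19 | ebcbbdca
  25 |  12 | ecbbecdebcbbdca
  26 |  16 | ecdebcbbdca

[26, 3, 0, 2, 22, 14, 20, 4, 23, 6, 15, 25, 1, 21, 13, 10, 8, 17, 11, 5, 24, 9, 7, 18, 19, 12, 16]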